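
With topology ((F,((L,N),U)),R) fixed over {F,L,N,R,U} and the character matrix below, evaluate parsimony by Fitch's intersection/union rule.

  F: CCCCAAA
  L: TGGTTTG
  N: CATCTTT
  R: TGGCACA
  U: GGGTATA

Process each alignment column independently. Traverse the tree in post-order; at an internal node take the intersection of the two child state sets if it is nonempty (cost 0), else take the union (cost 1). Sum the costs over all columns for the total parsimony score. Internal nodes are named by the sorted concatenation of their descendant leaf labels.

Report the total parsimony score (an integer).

LN@0: {T} ∪ {C} = {C,T} (union, +1)
LNU@0: {C,T} ∪ {G} = {C,G,T} (union, +1)
FLNU@0: {C} ∩ {C,G,T} = {C} (intersection, +0)
FLNRU@0: {C} ∪ {T} = {C,T} (union, +1)
LN@1: {G} ∪ {A} = {A,G} (union, +1)
LNU@1: {A,G} ∩ {G} = {G} (intersection, +0)
FLNU@1: {C} ∪ {G} = {C,G} (union, +1)
FLNRU@1: {C,G} ∩ {G} = {G} (intersection, +0)
LN@2: {G} ∪ {T} = {G,T} (union, +1)
LNU@2: {G,T} ∩ {G} = {G} (intersection, +0)
FLNU@2: {C} ∪ {G} = {C,G} (union, +1)
FLNRU@2: {C,G} ∩ {G} = {G} (intersection, +0)
LN@3: {T} ∪ {C} = {C,T} (union, +1)
LNU@3: {C,T} ∩ {T} = {T} (intersection, +0)
FLNU@3: {C} ∪ {T} = {C,T} (union, +1)
FLNRU@3: {C,T} ∩ {C} = {C} (intersection, +0)
LN@4: {T} ∩ {T} = {T} (intersection, +0)
LNU@4: {T} ∪ {A} = {A,T} (union, +1)
FLNU@4: {A} ∩ {A,T} = {A} (intersection, +0)
FLNRU@4: {A} ∩ {A} = {A} (intersection, +0)
LN@5: {T} ∩ {T} = {T} (intersection, +0)
LNU@5: {T} ∩ {T} = {T} (intersection, +0)
FLNU@5: {A} ∪ {T} = {A,T} (union, +1)
FLNRU@5: {A,T} ∪ {C} = {A,C,T} (union, +1)
LN@6: {G} ∪ {T} = {G,T} (union, +1)
LNU@6: {G,T} ∪ {A} = {A,G,T} (union, +1)
FLNU@6: {A} ∩ {A,G,T} = {A} (intersection, +0)
FLNRU@6: {A} ∩ {A} = {A} (intersection, +0)
per-site changes: [3, 2, 2, 2, 1, 2, 2]; total = 14

14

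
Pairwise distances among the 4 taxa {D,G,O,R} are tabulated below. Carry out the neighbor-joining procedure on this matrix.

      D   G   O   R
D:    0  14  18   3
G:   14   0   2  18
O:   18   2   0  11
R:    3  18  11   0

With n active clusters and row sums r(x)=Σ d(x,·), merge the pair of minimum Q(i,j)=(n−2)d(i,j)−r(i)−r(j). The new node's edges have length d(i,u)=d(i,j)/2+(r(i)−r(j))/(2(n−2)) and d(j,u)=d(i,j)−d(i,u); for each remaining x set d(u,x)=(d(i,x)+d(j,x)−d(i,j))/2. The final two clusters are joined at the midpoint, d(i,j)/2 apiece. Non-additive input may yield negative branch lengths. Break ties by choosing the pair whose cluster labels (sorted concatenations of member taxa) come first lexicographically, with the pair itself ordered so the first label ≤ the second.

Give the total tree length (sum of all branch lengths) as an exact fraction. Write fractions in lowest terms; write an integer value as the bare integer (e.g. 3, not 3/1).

iteration 1: select D,R (d=3, Q=-61); attach at lengths (9/4, 3/4); label the merged cluster DR
  updated: d(DR,G)=29/2, d(DR,O)=13
iteration 2: select DR,G (d=29/2, Q=-59/2); attach at lengths (51/4, 7/4); label the merged cluster DGR
  updated: d(DGR,O)=1/4
iteration 3: select DGR,O (d=1/4); attach at lengths (1/8, 1/8); label the merged cluster DGOR
final tree: (((D:9/4,R:3/4):51/4,G:7/4):1/8,O:1/8)
total length: 71/4

71/4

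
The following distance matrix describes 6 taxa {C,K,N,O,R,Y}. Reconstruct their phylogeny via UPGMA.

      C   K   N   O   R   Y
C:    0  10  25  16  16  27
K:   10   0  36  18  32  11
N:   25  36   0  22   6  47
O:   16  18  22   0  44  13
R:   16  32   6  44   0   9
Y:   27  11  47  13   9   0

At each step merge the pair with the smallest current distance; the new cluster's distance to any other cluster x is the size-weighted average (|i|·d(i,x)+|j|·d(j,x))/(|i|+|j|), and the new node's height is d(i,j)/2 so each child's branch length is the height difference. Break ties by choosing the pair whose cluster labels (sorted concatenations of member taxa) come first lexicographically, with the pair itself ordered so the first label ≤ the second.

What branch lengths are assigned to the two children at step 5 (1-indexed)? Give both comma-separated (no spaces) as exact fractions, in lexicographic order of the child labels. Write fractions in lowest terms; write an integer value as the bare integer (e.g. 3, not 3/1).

87/16,183/16

1. join N+R (d=6) ⇒ NR; edges |N|=3, |R|=3
  updated: d(C,NR)=41/2, d(K,NR)=34, d(NR,O)=33, d(NR,Y)=28
2. join C+K (d=10) ⇒ CK; edges |C|=5, |K|=5
  updated: d(CK,NR)=109/4, d(CK,O)=17, d(CK,Y)=19
3. join O+Y (d=13) ⇒ OY; edges |O|=13/2, |Y|=13/2
  updated: d(CK,OY)=18, d(NR,OY)=61/2
4. join CK+OY (d=18) ⇒ CKOY; edges |CK|=4, |OY|=5/2
  updated: d(CKOY,NR)=231/8
5. join CKOY+NR (d=231/8) ⇒ CKNORY; edges |CKOY|=87/16, |NR|=183/16
final tree: (((C:5,K:5):4,(O:13/2,Y:13/2):5/2):87/16,(N:3,R:3):183/16)
total length: 419/8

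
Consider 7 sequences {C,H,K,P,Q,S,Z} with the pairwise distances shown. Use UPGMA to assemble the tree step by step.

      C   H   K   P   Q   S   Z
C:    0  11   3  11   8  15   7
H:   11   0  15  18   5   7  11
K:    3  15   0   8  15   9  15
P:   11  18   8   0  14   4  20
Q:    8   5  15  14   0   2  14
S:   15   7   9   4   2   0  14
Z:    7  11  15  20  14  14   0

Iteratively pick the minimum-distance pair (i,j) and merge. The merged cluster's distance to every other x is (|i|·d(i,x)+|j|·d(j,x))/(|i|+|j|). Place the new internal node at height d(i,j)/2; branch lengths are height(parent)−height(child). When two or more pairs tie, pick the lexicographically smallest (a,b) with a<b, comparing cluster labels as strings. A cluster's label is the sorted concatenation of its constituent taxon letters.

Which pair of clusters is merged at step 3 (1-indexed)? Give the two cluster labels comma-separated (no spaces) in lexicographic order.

H,QS

step 1: merge (Q,S) at d=2; branch lengths Q→1, S→1; new cluster QS
  updated: d(C,QS)=23/2, d(H,QS)=6, d(K,QS)=12, d(P,QS)=9, d(QS,Z)=14
step 2: merge (C,K) at d=3; branch lengths C→3/2, K→3/2; new cluster CK
  updated: d(CK,H)=13, d(CK,P)=19/2, d(CK,QS)=47/4, d(CK,Z)=11
step 3: merge (H,QS) at d=6; branch lengths H→3, QS→2; new cluster HQS
  updated: d(CK,HQS)=73/6, d(HQS,P)=12, d(HQS,Z)=13
step 4: merge (CK,P) at d=19/2; branch lengths CK→13/4, P→19/4; new cluster CKP
  updated: d(CKP,HQS)=109/9, d(CKP,Z)=14
step 5: merge (CKP,HQS) at d=109/9; branch lengths CKP→47/36, HQS→55/18; new cluster CHKPQS
  updated: d(CHKPQS,Z)=27/2
step 6: merge (CHKPQS,Z) at d=27/2; branch lengths CHKPQS→25/36, Z→27/4; new cluster CHKPQSZ
final tree: ((((C:3/2,K:3/2):13/4,P:19/4):47/36,(H:3,(Q:1,S:1):2):55/18):25/36,Z:27/4)
total length: 1073/36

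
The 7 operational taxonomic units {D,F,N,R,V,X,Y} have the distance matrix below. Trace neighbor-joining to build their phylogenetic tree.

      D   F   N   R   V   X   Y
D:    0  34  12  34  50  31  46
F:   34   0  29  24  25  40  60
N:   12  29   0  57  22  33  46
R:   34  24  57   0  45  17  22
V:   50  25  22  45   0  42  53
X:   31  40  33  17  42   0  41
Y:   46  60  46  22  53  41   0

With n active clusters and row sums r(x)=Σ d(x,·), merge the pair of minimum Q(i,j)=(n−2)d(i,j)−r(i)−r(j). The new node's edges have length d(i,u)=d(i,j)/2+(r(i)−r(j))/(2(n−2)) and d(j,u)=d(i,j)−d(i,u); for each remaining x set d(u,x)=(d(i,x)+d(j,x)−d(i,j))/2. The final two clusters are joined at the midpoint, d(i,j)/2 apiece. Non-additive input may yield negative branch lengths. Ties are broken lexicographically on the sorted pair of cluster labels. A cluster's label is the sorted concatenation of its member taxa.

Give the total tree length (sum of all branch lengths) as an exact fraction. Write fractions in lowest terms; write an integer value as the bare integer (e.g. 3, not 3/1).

1631/16

1. join R+Y (d=22, Q=-357) ⇒ RY; edges |R|=41/10, |Y|=179/10
  updated: d(D,RY)=29, d(F,RY)=31, d(N,RY)=81/2, d(RY,V)=38, d(RY,X)=18
2. join RY+X (d=18, Q=-497/2) ⇒ RXY; edges |RY|=129/16, |X|=159/16
  updated: d(D,RXY)=21, d(F,RXY)=53/2, d(N,RXY)=111/4, d(RXY,V)=31
3. join D+N (d=12, Q=-687/4) ⇒ DN; edges |D|=83/8, |N|=13/8
  updated: d(DN,F)=51/2, d(DN,RXY)=147/8, d(DN,V)=30
4. join DN+RXY (d=147/8, Q=-113) ⇒ DNRXY; edges |DN|=139/16, |RXY|=155/16
  updated: d(DNRXY,F)=269/16, d(DNRXY,V)=341/16
5. join DNRXY+F (d=269/16, Q=-505/8) ⇒ DFNRXY; edges |DNRXY|=105/16, |F|=41/4
  updated: d(DFNRXY,V)=59/4
6. join DFNRXY+V (d=59/4) ⇒ DFNRVXY; edges |DFNRXY|=59/8, |V|=59/8
final tree: ((((D:83/8,N:13/8):139/16,((R:41/10,Y:179/10):129/16,X:159/16):155/16):105/16,F:41/4):59/8,V:59/8)
total length: 1631/16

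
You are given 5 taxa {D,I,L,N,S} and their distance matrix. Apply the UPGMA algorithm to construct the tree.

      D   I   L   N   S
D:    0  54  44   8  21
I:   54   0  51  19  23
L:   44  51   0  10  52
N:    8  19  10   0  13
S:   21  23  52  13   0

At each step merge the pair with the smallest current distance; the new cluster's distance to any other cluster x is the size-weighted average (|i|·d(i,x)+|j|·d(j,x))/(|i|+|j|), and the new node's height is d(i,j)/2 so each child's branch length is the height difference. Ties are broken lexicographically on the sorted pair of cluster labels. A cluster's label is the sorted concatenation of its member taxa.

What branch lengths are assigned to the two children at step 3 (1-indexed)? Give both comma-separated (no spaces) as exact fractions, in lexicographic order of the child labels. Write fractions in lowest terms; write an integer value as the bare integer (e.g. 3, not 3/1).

step 1: merge (D,N) at d=8; branch lengths D→4, N→4; new cluster DN
  updated: d(DN,I)=73/2, d(DN,L)=27, d(DN,S)=17
step 2: merge (DN,S) at d=17; branch lengths DN→9/2, S→17/2; new cluster DNS
  updated: d(DNS,I)=32, d(DNS,L)=106/3
step 3: merge (DNS,I) at d=32; branch lengths DNS→15/2, I→16; new cluster DINS
  updated: d(DINS,L)=157/4
step 4: merge (DINS,L) at d=157/4; branch lengths DINS→29/8, L→157/8; new cluster DILNS
final tree: ((((D:4,N:4):9/2,S:17/2):15/2,I:16):29/8,L:157/8)
total length: 271/4

15/2,16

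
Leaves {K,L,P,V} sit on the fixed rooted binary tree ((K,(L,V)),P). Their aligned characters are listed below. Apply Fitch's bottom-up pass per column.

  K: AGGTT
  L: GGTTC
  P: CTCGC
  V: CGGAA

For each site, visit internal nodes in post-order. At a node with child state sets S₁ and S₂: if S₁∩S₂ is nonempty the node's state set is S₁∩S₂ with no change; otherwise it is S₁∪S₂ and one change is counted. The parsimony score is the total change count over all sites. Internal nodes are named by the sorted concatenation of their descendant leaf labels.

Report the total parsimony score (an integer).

9

site 0, node LV: L={G} ∪ V={C} → {C,G} (+1)
site 0, node KLV: K={A} ∪ LV={C,G} → {A,C,G} (+1)
site 0, node KLPV: KLV={A,C,G} ∩ P={C} → {C} (+0)
site 1, node LV: L={G} ∩ V={G} → {G} (+0)
site 1, node KLV: K={G} ∩ LV={G} → {G} (+0)
site 1, node KLPV: KLV={G} ∪ P={T} → {G,T} (+1)
site 2, node LV: L={T} ∪ V={G} → {G,T} (+1)
site 2, node KLV: K={G} ∩ LV={G,T} → {G} (+0)
site 2, node KLPV: KLV={G} ∪ P={C} → {C,G} (+1)
site 3, node LV: L={T} ∪ V={A} → {A,T} (+1)
site 3, node KLV: K={T} ∩ LV={A,T} → {T} (+0)
site 3, node KLPV: KLV={T} ∪ P={G} → {G,T} (+1)
site 4, node LV: L={C} ∪ V={A} → {A,C} (+1)
site 4, node KLV: K={T} ∪ LV={A,C} → {A,C,T} (+1)
site 4, node KLPV: KLV={A,C,T} ∩ P={C} → {C} (+0)
per-site changes: [2, 1, 2, 2, 2]; total = 9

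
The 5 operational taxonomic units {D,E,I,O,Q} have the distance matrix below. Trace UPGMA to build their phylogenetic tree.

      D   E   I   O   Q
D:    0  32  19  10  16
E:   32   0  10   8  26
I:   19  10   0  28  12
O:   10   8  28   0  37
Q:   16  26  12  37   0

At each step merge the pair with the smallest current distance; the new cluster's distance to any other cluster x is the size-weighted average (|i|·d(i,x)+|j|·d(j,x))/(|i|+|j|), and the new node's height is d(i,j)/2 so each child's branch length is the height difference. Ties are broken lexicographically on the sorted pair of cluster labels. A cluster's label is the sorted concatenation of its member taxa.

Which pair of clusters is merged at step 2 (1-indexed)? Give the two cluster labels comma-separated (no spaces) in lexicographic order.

1. join E+O (d=8) ⇒ EO; edges |E|=4, |O|=4
  updated: d(D,EO)=21, d(EO,I)=19, d(EO,Q)=63/2
2. join I+Q (d=12) ⇒ IQ; edges |I|=6, |Q|=6
  updated: d(D,IQ)=35/2, d(EO,IQ)=101/4
3. join D+IQ (d=35/2) ⇒ DIQ; edges |D|=35/4, |IQ|=11/4
  updated: d(DIQ,EO)=143/6
4. join DIQ+EO (d=143/6) ⇒ DEIOQ; edges |DIQ|=19/6, |EO|=95/12
final tree: ((D:35/4,(I:6,Q:6):11/4):19/6,(E:4,O:4):95/12)
total length: 511/12

I,Q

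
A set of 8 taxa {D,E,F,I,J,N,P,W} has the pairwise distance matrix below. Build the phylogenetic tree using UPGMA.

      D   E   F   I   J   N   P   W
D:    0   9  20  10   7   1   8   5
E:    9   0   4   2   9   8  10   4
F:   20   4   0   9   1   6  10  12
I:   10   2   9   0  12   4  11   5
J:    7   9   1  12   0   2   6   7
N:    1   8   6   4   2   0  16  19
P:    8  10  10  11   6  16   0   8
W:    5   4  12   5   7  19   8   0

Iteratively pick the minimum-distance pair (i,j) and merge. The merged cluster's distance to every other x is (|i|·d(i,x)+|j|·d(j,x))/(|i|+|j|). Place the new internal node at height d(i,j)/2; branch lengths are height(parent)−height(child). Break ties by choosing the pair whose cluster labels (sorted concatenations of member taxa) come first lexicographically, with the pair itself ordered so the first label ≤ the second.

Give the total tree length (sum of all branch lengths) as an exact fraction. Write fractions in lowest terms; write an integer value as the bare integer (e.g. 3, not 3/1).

1. join D+N (d=1) ⇒ DN; edges |D|=1/2, |N|=1/2
  updated: d(DN,E)=17/2, d(DN,F)=13, d(DN,I)=7, d(DN,J)=9/2, d(DN,P)=12, d(DN,W)=12
2. join F+J (d=1) ⇒ FJ; edges |F|=1/2, |J|=1/2
  updated: d(DN,FJ)=35/4, d(E,FJ)=13/2, d(FJ,I)=21/2, d(FJ,P)=8, d(FJ,W)=19/2
3. join E+I (d=2) ⇒ EI; edges |E|=1, |I|=1
  updated: d(DN,EI)=31/4, d(EI,FJ)=17/2, d(EI,P)=21/2, d(EI,W)=9/2
4. join EI+W (d=9/2) ⇒ EIW; edges |EI|=5/4, |W|=9/4
  updated: d(DN,EIW)=55/6, d(EIW,FJ)=53/6, d(EIW,P)=29/3
5. join FJ+P (d=8) ⇒ FJP; edges |FJ|=7/2, |P|=4
  updated: d(DN,FJP)=59/6, d(EIW,FJP)=82/9
6. join EIW+FJP (d=82/9) ⇒ EFIJPW; edges |EIW|=83/36, |FJP|=5/9
  updated: d(DN,EFIJPW)=19/2
7. join DN+EFIJPW (d=19/2) ⇒ DEFIJNPW; edges |DN|=17/4, |EFIJPW|=7/36
final tree: ((D:1/2,N:1/2):17/4,(((E:1,I:1):5/4,W:9/4):83/36,((F:1/2,J:1/2):7/2,P:4):5/9):7/36)
total length: 803/36

803/36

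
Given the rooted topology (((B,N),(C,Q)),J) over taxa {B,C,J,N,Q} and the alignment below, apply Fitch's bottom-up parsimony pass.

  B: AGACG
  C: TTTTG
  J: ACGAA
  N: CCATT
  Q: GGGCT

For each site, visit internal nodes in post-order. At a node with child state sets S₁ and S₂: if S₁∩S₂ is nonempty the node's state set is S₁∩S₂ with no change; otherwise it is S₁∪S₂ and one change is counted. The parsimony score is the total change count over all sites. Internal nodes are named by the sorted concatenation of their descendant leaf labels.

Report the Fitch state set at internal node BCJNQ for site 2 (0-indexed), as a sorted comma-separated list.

G

BN@0: {A} ∪ {C} = {A,C} (union, +1)
CQ@0: {T} ∪ {G} = {G,T} (union, +1)
BCNQ@0: {A,C} ∪ {G,T} = {A,C,G,T} (union, +1)
BCJNQ@0: {A,C,G,T} ∩ {A} = {A} (intersection, +0)
BN@1: {G} ∪ {C} = {C,G} (union, +1)
CQ@1: {T} ∪ {G} = {G,T} (union, +1)
BCNQ@1: {C,G} ∩ {G,T} = {G} (intersection, +0)
BCJNQ@1: {G} ∪ {C} = {C,G} (union, +1)
BN@2: {A} ∩ {A} = {A} (intersection, +0)
CQ@2: {T} ∪ {G} = {G,T} (union, +1)
BCNQ@2: {A} ∪ {G,T} = {A,G,T} (union, +1)
BCJNQ@2: {A,G,T} ∩ {G} = {G} (intersection, +0)
BN@3: {C} ∪ {T} = {C,T} (union, +1)
CQ@3: {T} ∪ {C} = {C,T} (union, +1)
BCNQ@3: {C,T} ∩ {C,T} = {C,T} (intersection, +0)
BCJNQ@3: {C,T} ∪ {A} = {A,C,T} (union, +1)
BN@4: {G} ∪ {T} = {G,T} (union, +1)
CQ@4: {G} ∪ {T} = {G,T} (union, +1)
BCNQ@4: {G,T} ∩ {G,T} = {G,T} (intersection, +0)
BCJNQ@4: {G,T} ∪ {A} = {A,G,T} (union, +1)
per-site changes: [3, 3, 2, 3, 3]; total = 14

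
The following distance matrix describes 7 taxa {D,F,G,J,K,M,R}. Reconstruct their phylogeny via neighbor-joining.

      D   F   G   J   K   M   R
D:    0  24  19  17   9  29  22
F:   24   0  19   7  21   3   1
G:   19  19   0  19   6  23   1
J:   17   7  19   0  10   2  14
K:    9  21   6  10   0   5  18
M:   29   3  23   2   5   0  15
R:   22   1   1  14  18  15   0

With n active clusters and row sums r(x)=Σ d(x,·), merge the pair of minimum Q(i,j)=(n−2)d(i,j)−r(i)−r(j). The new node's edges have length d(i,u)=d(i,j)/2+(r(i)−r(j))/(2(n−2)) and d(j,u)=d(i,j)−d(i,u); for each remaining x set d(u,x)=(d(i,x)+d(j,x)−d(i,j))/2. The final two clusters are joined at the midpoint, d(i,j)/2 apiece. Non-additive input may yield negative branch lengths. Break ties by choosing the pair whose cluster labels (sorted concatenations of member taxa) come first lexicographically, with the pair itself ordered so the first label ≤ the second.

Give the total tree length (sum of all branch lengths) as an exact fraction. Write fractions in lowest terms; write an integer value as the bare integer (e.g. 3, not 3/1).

iteration 1: select G,R (d=1, Q=-153); attach at lengths (21/10, -11/10); label the merged cluster GR
  updated: d(D,GR)=20, d(F,GR)=19/2, d(GR,J)=16, d(GR,K)=23/2, d(GR,M)=37/2
iteration 2: select D,K (d=9, Q=-239/2); attach at lengths (157/16, -13/16); label the merged cluster DK
  updated: d(DK,F)=18, d(DK,GR)=45/4, d(DK,J)=9, d(DK,M)=25/2
iteration 3: select DK,GR (d=45/4, Q=-289/4); attach at lengths (39/8, 51/8); label the merged cluster DGKR
  updated: d(DGKR,F)=65/8, d(DGKR,J)=55/8, d(DGKR,M)=79/8
iteration 4: select DGKR,J (d=55/8, Q=-27); attach at lengths (91/16, 19/16); label the merged cluster DGJKR
  updated: d(DGJKR,F)=33/8, d(DGJKR,M)=5/2
iteration 5: select DGJKR,F (d=33/8, Q=-77/8); attach at lengths (29/16, 37/16); label the merged cluster DFGJKR
  updated: d(DFGJKR,M)=11/16
iteration 6: select DFGJKR,M (d=11/16); attach at lengths (11/32, 11/32); label the merged cluster DFGJKMR
final tree: (((((D:157/16,K:-13/16):39/8,(G:21/10,R:-11/10):51/8):91/16,J:19/16):29/16,F:37/16):11/32,M:11/32)
total length: 527/16

527/16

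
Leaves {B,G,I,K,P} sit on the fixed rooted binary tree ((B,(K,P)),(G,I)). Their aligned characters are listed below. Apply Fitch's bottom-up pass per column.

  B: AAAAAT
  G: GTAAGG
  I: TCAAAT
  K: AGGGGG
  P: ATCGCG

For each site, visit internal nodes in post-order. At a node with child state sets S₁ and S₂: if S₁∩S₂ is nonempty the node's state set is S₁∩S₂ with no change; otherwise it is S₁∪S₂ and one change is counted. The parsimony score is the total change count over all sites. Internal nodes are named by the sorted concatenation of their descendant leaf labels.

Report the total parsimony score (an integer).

KP@0: {A} ∩ {A} = {A} (intersection, +0)
BKP@0: {A} ∩ {A} = {A} (intersection, +0)
GI@0: {G} ∪ {T} = {G,T} (union, +1)
BGIKP@0: {A} ∪ {G,T} = {A,G,T} (union, +1)
KP@1: {G} ∪ {T} = {G,T} (union, +1)
BKP@1: {A} ∪ {G,T} = {A,G,T} (union, +1)
GI@1: {T} ∪ {C} = {C,T} (union, +1)
BGIKP@1: {A,G,T} ∩ {C,T} = {T} (intersection, +0)
KP@2: {G} ∪ {C} = {C,G} (union, +1)
BKP@2: {A} ∪ {C,G} = {A,C,G} (union, +1)
GI@2: {A} ∩ {A} = {A} (intersection, +0)
BGIKP@2: {A,C,G} ∩ {A} = {A} (intersection, +0)
KP@3: {G} ∩ {G} = {G} (intersection, +0)
BKP@3: {A} ∪ {G} = {A,G} (union, +1)
GI@3: {A} ∩ {A} = {A} (intersection, +0)
BGIKP@3: {A,G} ∩ {A} = {A} (intersection, +0)
KP@4: {G} ∪ {C} = {C,G} (union, +1)
BKP@4: {A} ∪ {C,G} = {A,C,G} (union, +1)
GI@4: {G} ∪ {A} = {A,G} (union, +1)
BGIKP@4: {A,C,G} ∩ {A,G} = {A,G} (intersection, +0)
KP@5: {G} ∩ {G} = {G} (intersection, +0)
BKP@5: {T} ∪ {G} = {G,T} (union, +1)
GI@5: {G} ∪ {T} = {G,T} (union, +1)
BGIKP@5: {G,T} ∩ {G,T} = {G,T} (intersection, +0)
per-site changes: [2, 3, 2, 1, 3, 2]; total = 13

13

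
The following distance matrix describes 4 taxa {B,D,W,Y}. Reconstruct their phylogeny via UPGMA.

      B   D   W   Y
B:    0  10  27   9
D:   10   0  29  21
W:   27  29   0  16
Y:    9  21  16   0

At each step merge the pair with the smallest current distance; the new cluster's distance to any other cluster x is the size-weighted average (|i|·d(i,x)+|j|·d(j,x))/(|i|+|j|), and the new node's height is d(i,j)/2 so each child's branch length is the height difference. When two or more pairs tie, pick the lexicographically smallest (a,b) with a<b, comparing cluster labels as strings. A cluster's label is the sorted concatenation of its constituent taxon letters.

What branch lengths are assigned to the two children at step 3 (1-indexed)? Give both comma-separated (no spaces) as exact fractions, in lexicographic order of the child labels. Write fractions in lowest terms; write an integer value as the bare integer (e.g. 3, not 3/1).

17/4,12

step 1: merge (B,Y) at d=9; branch lengths B→9/2, Y→9/2; new cluster BY
  updated: d(BY,D)=31/2, d(BY,W)=43/2
step 2: merge (BY,D) at d=31/2; branch lengths BY→13/4, D→31/4; new cluster BDY
  updated: d(BDY,W)=24
step 3: merge (BDY,W) at d=24; branch lengths BDY→17/4, W→12; new cluster BDWY
final tree: (((B:9/2,Y:9/2):13/4,D:31/4):17/4,W:12)
total length: 145/4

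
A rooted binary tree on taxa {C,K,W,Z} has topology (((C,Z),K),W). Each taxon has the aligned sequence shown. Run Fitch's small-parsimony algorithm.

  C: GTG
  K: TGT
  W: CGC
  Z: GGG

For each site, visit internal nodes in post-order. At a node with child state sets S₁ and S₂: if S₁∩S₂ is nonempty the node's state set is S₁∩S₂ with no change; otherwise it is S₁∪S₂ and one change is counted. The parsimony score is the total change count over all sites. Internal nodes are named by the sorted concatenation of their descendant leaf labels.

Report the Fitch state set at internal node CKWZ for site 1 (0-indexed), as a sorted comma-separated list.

[col 0] CZ: children C:{G}, Z:{G} ∩→ {G}; cost 0
[col 0] CKZ: children CZ:{G}, K:{T} ∪→ {G,T}; cost 1
[col 0] CKWZ: children CKZ:{G,T}, W:{C} ∪→ {C,G,T}; cost 1
[col 1] CZ: children C:{T}, Z:{G} ∪→ {G,T}; cost 1
[col 1] CKZ: children CZ:{G,T}, K:{G} ∩→ {G}; cost 0
[col 1] CKWZ: children CKZ:{G}, W:{G} ∩→ {G}; cost 0
[col 2] CZ: children C:{G}, Z:{G} ∩→ {G}; cost 0
[col 2] CKZ: children CZ:{G}, K:{T} ∪→ {G,T}; cost 1
[col 2] CKWZ: children CKZ:{G,T}, W:{C} ∪→ {C,G,T}; cost 1
per-site changes: [2, 1, 2]; total = 5

G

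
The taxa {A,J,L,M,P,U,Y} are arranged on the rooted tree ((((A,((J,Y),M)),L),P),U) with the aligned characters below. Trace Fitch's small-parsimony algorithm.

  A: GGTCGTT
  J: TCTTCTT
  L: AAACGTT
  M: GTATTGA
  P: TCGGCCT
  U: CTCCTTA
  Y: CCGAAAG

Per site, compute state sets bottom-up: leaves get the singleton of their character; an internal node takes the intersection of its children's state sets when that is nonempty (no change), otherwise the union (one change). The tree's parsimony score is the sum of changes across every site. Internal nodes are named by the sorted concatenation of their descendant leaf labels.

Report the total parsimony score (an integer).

28

[col 0] JY: children J:{T}, Y:{C} ∪→ {C,T}; cost 1
[col 0] JMY: children JY:{C,T}, M:{G} ∪→ {C,G,T}; cost 1
[col 0] AJMY: children A:{G}, JMY:{C,G,T} ∩→ {G}; cost 0
[col 0] AJLMY: children AJMY:{G}, L:{A} ∪→ {A,G}; cost 1
[col 0] AJLMPY: children AJLMY:{A,G}, P:{T} ∪→ {A,G,T}; cost 1
[col 0] AJLMPUY: children AJLMPY:{A,G,T}, U:{C} ∪→ {A,C,G,T}; cost 1
[col 1] JY: children J:{C}, Y:{C} ∩→ {C}; cost 0
[col 1] JMY: children JY:{C}, M:{T} ∪→ {C,T}; cost 1
[col 1] AJMY: children A:{G}, JMY:{C,T} ∪→ {C,G,T}; cost 1
[col 1] AJLMY: children AJMY:{C,G,T}, L:{A} ∪→ {A,C,G,T}; cost 1
[col 1] AJLMPY: children AJLMY:{A,C,G,T}, P:{C} ∩→ {C}; cost 0
[col 1] AJLMPUY: children AJLMPY:{C}, U:{T} ∪→ {C,T}; cost 1
[col 2] JY: children J:{T}, Y:{G} ∪→ {G,T}; cost 1
[col 2] JMY: children JY:{G,T}, M:{A} ∪→ {A,G,T}; cost 1
[col 2] AJMY: children A:{T}, JMY:{A,G,T} ∩→ {T}; cost 0
[col 2] AJLMY: children AJMY:{T}, L:{A} ∪→ {A,T}; cost 1
[col 2] AJLMPY: children AJLMY:{A,T}, P:{G} ∪→ {A,G,T}; cost 1
[col 2] AJLMPUY: children AJLMPY:{A,G,T}, U:{C} ∪→ {A,C,G,T}; cost 1
[col 3] JY: children J:{T}, Y:{A} ∪→ {A,T}; cost 1
[col 3] JMY: children JY:{A,T}, M:{T} ∩→ {T}; cost 0
[col 3] AJMY: children A:{C}, JMY:{T} ∪→ {C,T}; cost 1
[col 3] AJLMY: children AJMY:{C,T}, L:{C} ∩→ {C}; cost 0
[col 3] AJLMPY: children AJLMY:{C}, P:{G} ∪→ {C,G}; cost 1
[col 3] AJLMPUY: children AJLMPY:{C,G}, U:{C} ∩→ {C}; cost 0
[col 4] JY: children J:{C}, Y:{A} ∪→ {A,C}; cost 1
[col 4] JMY: children JY:{A,C}, M:{T} ∪→ {A,C,T}; cost 1
[col 4] AJMY: children A:{G}, JMY:{A,C,T} ∪→ {A,C,G,T}; cost 1
[col 4] AJLMY: children AJMY:{A,C,G,T}, L:{G} ∩→ {G}; cost 0
[col 4] AJLMPY: children AJLMY:{G}, P:{C} ∪→ {C,G}; cost 1
[col 4] AJLMPUY: children AJLMPY:{C,G}, U:{T} ∪→ {C,G,T}; cost 1
[col 5] JY: children J:{T}, Y:{A} ∪→ {A,T}; cost 1
[col 5] JMY: children JY:{A,T}, M:{G} ∪→ {A,G,T}; cost 1
[col 5] AJMY: children A:{T}, JMY:{A,G,T} ∩→ {T}; cost 0
[col 5] AJLMY: children AJMY:{T}, L:{T} ∩→ {T}; cost 0
[col 5] AJLMPY: children AJLMY:{T}, P:{C} ∪→ {C,T}; cost 1
[col 5] AJLMPUY: children AJLMPY:{C,T}, U:{T} ∩→ {T}; cost 0
[col 6] JY: children J:{T}, Y:{G} ∪→ {G,T}; cost 1
[col 6] JMY: children JY:{G,T}, M:{A} ∪→ {A,G,T}; cost 1
[col 6] AJMY: children A:{T}, JMY:{A,G,T} ∩→ {T}; cost 0
[col 6] AJLMY: children AJMY:{T}, L:{T} ∩→ {T}; cost 0
[col 6] AJLMPY: children AJLMY:{T}, P:{T} ∩→ {T}; cost 0
[col 6] AJLMPUY: children AJLMPY:{T}, U:{A} ∪→ {A,T}; cost 1
per-site changes: [5, 4, 5, 3, 5, 3, 3]; total = 28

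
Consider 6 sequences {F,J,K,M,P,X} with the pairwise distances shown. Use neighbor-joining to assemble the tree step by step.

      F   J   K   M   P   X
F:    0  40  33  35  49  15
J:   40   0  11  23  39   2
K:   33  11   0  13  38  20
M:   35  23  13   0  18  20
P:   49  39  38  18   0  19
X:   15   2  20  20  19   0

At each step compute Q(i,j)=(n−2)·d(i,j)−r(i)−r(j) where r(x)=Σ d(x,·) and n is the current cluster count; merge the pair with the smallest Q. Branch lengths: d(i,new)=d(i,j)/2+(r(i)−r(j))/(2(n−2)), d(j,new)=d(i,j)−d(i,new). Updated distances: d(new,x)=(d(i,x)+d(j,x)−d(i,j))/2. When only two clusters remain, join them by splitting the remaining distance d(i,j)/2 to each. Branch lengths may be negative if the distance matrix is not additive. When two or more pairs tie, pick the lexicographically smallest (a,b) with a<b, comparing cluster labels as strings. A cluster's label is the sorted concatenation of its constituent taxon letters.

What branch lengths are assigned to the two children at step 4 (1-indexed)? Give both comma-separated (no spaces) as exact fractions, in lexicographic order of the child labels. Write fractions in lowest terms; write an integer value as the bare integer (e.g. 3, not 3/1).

41/8,11/2

1. join M+P (d=18, Q=-200) ⇒ MP; edges |M|=9/4, |P|=63/4
  updated: d(F,MP)=33, d(J,MP)=22, d(K,MP)=33/2, d(MP,X)=21/2
2. join F+X (d=15, Q=-247/2) ⇒ FX; edges |F|=79/4, |X|=-19/4
  updated: d(FX,J)=27/2, d(FX,K)=19, d(FX,MP)=57/4
3. join FX+MP (d=57/4, Q=-71) ⇒ FMPX; edges |FX|=45/8, |MP|=69/8
  updated: d(FMPX,J)=85/8, d(FMPX,K)=85/8
4. join FMPX+J (d=85/8, Q=-129/4) ⇒ FJMPX; edges |FMPX|=41/8, |J|=11/2
  updated: d(FJMPX,K)=11/2
5. join FJMPX+K (d=11/2) ⇒ FJKMPX; edges |FJMPX|=11/4, |K|=11/4
final tree: ((((F:79/4,X:-19/4):45/8,(M:9/4,P:63/4):69/8):41/8,J:11/2):11/4,K:11/4)
total length: 507/8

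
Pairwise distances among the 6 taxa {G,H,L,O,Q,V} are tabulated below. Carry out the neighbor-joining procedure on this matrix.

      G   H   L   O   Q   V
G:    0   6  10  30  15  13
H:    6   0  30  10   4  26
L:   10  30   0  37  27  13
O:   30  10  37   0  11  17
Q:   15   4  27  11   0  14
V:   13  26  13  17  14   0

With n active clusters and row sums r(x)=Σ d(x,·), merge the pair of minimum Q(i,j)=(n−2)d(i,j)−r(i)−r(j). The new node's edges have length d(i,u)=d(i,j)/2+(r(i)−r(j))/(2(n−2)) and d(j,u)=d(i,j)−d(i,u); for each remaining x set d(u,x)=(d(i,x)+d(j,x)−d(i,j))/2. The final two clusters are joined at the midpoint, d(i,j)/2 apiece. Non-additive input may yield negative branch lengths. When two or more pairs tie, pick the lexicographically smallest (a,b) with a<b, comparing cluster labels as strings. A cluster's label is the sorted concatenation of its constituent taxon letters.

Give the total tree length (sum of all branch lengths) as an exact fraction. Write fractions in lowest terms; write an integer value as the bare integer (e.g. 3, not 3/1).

653/16

iteration 1: select G,L (d=10, Q=-151); attach at lengths (-3/8, 83/8); label the merged cluster GL
  updated: d(GL,H)=13, d(GL,O)=57/2, d(GL,Q)=16, d(GL,V)=8
iteration 2: select GL,V (d=8, Q=-213/2); attach at lengths (49/12, 47/12); label the merged cluster GLV
  updated: d(GLV,H)=31/2, d(GLV,O)=75/4, d(GLV,Q)=11
iteration 3: select GLV,Q (d=11, Q=-197/4); attach at lengths (165/16, 11/16); label the merged cluster GLQV
  updated: d(GLQV,H)=17/4, d(GLQV,O)=75/8
iteration 4: select GLQV,H (d=17/4, Q=-189/8); attach at lengths (29/16, 39/16); label the merged cluster GHLQV
  updated: d(GHLQV,O)=121/16
iteration 5: select GHLQV,O (d=121/16); attach at lengths (121/32, 121/32); label the merged cluster GHLOQV
final tree: (((((G:-3/8,L:83/8):49/12,V:47/12):165/16,Q:11/16):29/16,H:39/16):121/32,O:121/32)
total length: 653/16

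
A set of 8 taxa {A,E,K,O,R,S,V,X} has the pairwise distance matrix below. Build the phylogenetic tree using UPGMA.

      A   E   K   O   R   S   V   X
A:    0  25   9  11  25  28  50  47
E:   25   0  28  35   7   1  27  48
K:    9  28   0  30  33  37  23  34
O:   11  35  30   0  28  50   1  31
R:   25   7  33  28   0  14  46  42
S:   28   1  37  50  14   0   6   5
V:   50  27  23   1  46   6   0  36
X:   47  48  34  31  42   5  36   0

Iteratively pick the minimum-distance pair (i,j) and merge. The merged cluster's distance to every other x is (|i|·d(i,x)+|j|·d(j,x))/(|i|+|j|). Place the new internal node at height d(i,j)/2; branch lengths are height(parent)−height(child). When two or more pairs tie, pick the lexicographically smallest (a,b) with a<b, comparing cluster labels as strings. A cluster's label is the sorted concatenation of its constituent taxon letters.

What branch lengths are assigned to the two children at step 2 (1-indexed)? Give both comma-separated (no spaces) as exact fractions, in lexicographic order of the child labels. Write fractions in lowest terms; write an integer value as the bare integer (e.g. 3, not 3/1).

1/2,1/2

1. join E+S (d=1) ⇒ ES; edges |E|=1/2, |S|=1/2
  updated: d(A,ES)=53/2, d(ES,K)=65/2, d(ES,O)=85/2, d(ES,R)=21/2, d(ES,V)=33/2, d(ES,X)=53/2
2. join O+V (d=1) ⇒ OV; edges |O|=1/2, |V|=1/2
  updated: d(A,OV)=61/2, d(ES,OV)=59/2, d(K,OV)=53/2, d(OV,R)=37, d(OV,X)=67/2
3. join A+K (d=9) ⇒ AK; edges |A|=9/2, |K|=9/2
  updated: d(AK,ES)=59/2, d(AK,OV)=57/2, d(AK,R)=29, d(AK,X)=81/2
4. join ES+R (d=21/2) ⇒ ERS; edges |ES|=19/4, |R|=21/4
  updated: d(AK,ERS)=88/3, d(ERS,OV)=32, d(ERS,X)=95/3
5. join AK+OV (d=57/2) ⇒ AKOV; edges |AK|=39/4, |OV|=55/4
  updated: d(AKOV,ERS)=92/3, d(AKOV,X)=37
6. join AKOV+ERS (d=92/3) ⇒ AEKORSV; edges |AKOV|=13/12, |ERS|=121/12
  updated: d(AEKORSV,X)=243/7
7. join AEKORSV+X (d=243/7) ⇒ AEKORSVX; edges |AEKORSV|=85/42, |X|=243/14
final tree: ((((A:9/2,K:9/2):39/4,(O:1/2,V:1/2):55/4):13/12,((E:1/2,S:1/2):19/4,R:21/4):121/12):85/42,X:243/14)
total length: 1576/21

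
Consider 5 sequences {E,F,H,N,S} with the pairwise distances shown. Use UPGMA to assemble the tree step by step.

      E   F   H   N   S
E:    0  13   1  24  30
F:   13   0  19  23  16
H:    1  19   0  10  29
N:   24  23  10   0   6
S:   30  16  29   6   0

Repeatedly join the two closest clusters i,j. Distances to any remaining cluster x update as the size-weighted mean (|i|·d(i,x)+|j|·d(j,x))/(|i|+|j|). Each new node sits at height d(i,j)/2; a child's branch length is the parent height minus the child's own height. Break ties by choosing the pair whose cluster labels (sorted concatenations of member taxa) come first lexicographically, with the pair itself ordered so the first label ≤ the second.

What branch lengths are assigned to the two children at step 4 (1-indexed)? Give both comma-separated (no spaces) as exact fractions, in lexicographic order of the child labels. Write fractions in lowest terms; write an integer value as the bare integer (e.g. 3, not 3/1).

3,8

1. join E+H (d=1) ⇒ EH; edges |E|=1/2, |H|=1/2
  updated: d(EH,F)=16, d(EH,N)=17, d(EH,S)=59/2
2. join N+S (d=6) ⇒ NS; edges |N|=3, |S|=3
  updated: d(EH,NS)=93/4, d(F,NS)=39/2
3. join EH+F (d=16) ⇒ EFH; edges |EH|=15/2, |F|=8
  updated: d(EFH,NS)=22
4. join EFH+NS (d=22) ⇒ EFHNS; edges |EFH|=3, |NS|=8
final tree: (((E:1/2,H:1/2):15/2,F:8):3,(N:3,S:3):8)
total length: 67/2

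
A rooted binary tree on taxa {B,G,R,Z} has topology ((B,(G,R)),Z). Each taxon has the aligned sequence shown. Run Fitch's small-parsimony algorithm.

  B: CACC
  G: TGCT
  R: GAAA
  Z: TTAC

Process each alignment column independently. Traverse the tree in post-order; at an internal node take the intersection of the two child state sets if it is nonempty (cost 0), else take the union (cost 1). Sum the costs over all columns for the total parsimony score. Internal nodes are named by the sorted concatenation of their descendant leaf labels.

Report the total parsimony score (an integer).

[col 0] GR: children G:{T}, R:{G} ∪→ {G,T}; cost 1
[col 0] BGR: children B:{C}, GR:{G,T} ∪→ {C,G,T}; cost 1
[col 0] BGRZ: children BGR:{C,G,T}, Z:{T} ∩→ {T}; cost 0
[col 1] GR: children G:{G}, R:{A} ∪→ {A,G}; cost 1
[col 1] BGR: children B:{A}, GR:{A,G} ∩→ {A}; cost 0
[col 1] BGRZ: children BGR:{A}, Z:{T} ∪→ {A,T}; cost 1
[col 2] GR: children G:{C}, R:{A} ∪→ {A,C}; cost 1
[col 2] BGR: children B:{C}, GR:{A,C} ∩→ {C}; cost 0
[col 2] BGRZ: children BGR:{C}, Z:{A} ∪→ {A,C}; cost 1
[col 3] GR: children G:{T}, R:{A} ∪→ {A,T}; cost 1
[col 3] BGR: children B:{C}, GR:{A,T} ∪→ {A,C,T}; cost 1
[col 3] BGRZ: children BGR:{A,C,T}, Z:{C} ∩→ {C}; cost 0
per-site changes: [2, 2, 2, 2]; total = 8

8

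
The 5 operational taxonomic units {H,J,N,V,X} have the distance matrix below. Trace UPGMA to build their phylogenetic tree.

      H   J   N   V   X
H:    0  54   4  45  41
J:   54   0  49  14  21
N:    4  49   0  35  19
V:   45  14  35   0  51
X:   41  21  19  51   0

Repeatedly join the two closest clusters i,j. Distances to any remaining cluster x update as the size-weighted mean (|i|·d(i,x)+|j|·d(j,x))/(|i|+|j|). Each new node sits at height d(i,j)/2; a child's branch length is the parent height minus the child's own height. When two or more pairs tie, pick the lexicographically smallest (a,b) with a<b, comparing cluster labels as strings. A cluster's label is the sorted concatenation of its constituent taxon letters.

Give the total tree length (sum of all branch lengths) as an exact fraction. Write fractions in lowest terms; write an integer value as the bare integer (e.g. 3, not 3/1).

133/2

iteration 1: select H,N (d=4); attach at lengths (2, 2); label the merged cluster HN
  updated: d(HN,J)=103/2, d(HN,V)=40, d(HN,X)=30
iteration 2: select J,V (d=14); attach at lengths (7, 7); label the merged cluster JV
  updated: d(HN,JV)=183/4, d(JV,X)=36
iteration 3: select HN,X (d=30); attach at lengths (13, 15); label the merged cluster HNX
  updated: d(HNX,JV)=85/2
iteration 4: select HNX,JV (d=85/2); attach at lengths (25/4, 57/4); label the merged cluster HJNVX
final tree: (((H:2,N:2):13,X:15):25/4,(J:7,V:7):57/4)
total length: 133/2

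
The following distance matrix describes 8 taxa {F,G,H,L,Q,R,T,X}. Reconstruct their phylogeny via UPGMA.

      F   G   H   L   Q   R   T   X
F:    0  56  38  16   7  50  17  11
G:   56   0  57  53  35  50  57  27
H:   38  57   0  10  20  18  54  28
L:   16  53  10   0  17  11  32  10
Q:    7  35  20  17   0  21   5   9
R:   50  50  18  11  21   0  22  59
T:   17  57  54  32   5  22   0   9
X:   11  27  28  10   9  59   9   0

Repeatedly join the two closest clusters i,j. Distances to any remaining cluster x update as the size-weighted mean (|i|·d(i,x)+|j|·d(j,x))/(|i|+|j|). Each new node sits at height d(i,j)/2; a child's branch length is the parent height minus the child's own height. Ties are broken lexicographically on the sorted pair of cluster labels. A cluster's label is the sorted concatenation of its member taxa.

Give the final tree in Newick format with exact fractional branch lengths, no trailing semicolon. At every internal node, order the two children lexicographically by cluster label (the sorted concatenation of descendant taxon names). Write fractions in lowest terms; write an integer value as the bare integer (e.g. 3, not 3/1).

step 1: merge (Q,T) at d=5; branch lengths Q→5/2, T→5/2; new cluster QT
  updated: d(F,QT)=12, d(G,QT)=46, d(H,QT)=37, d(L,QT)=49/2, d(QT,R)=43/2, d(QT,X)=9
step 2: merge (QT,X) at d=9; branch lengths QT→2, X→9/2; new cluster QTX
  updated: d(F,QTX)=35/3, d(G,QTX)=119/3, d(H,QTX)=34, d(L,QTX)=59/3, d(QTX,R)=34
step 3: merge (H,L) at d=10; branch lengths H→5, L→5; new cluster HL
  updated: d(F,HL)=27, d(G,HL)=55, d(HL,QTX)=161/6, d(HL,R)=29/2
step 4: merge (F,QTX) at d=35/3; branch lengths F→35/6, QTX→4/3; new cluster FQTX
  updated: d(FQTX,G)=175/4, d(FQTX,HL)=215/8, d(FQTX,R)=38
step 5: merge (HL,R) at d=29/2; branch lengths HL→9/4, R→29/4; new cluster HLR
  updated: d(FQTX,HLR)=367/12, d(G,HLR)=160/3
step 6: merge (FQTX,HLR) at d=367/12; branch lengths FQTX→227/24, HLR→193/24; new cluster FHLQRTX
  updated: d(FHLQRTX,G)=335/7
step 7: merge (FHLQRTX,G) at d=335/7; branch lengths FHLQRTX→1451/168, G→335/14; new cluster FGHLQRTX
final tree: (((F:35/6,((Q:5/2,T:5/2):2,X:9/2):4/3):227/24,((H:5,L:5):9/4,R:29/4):193/24):1451/168,G:335/14)
total length: 4941/56

(((F:35/6,((Q:5/2,T:5/2):2,X:9/2):4/3):227/24,((H:5,L:5):9/4,R:29/4):193/24):1451/168,G:335/14)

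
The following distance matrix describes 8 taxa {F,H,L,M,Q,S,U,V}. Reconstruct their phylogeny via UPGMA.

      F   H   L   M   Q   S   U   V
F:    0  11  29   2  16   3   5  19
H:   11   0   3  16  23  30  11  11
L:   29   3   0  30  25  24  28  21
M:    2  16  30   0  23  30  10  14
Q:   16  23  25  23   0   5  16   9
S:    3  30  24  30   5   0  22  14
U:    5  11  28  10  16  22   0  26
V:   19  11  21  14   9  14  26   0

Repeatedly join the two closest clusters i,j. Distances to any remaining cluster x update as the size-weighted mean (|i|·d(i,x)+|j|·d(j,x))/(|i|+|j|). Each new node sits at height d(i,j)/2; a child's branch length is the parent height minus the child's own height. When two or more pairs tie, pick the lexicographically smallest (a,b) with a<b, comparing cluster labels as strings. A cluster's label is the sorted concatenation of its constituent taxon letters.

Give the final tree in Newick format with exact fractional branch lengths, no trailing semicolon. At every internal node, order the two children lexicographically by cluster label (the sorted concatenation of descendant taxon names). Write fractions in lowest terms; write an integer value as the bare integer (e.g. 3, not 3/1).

((((F:1,M:1):11/4,U:15/4):203/36,((Q:5/2,S:5/2):13/4,V:23/4):131/36):101/72,(H:3/2,L:3/2):223/24)

1. join F+M (d=2) ⇒ FM; edges |F|=1, |M|=1
  updated: d(FM,H)=27/2, d(FM,L)=59/2, d(FM,Q)=39/2, d(FM,S)=33/2, d(FM,U)=15/2, d(FM,V)=33/2
2. join H+L (d=3) ⇒ HL; edges |H|=3/2, |L|=3/2
  updated: d(FM,HL)=43/2, d(HL,Q)=24, d(HL,S)=27, d(HL,U)=39/2, d(HL,V)=16
3. join Q+S (d=5) ⇒ QS; edges |Q|=5/2, |S|=5/2
  updated: d(FM,QS)=18, d(HL,QS)=51/2, d(QS,U)=19, d(QS,V)=23/2
4. join FM+U (d=15/2) ⇒ FMU; edges |FM|=11/4, |U|=15/4
  updated: d(FMU,HL)=125/6, d(FMU,QS)=55/3, d(FMU,V)=59/3
5. join QS+V (d=23/2) ⇒ QSV; edges |QS|=13/4, |V|=23/4
  updated: d(FMU,QSV)=169/9, d(HL,QSV)=67/3
6. join FMU+QSV (d=169/9) ⇒ FMQSUV; edges |FMU|=203/36, |QSV|=131/36
  updated: d(FMQSUV,HL)=259/12
7. join FMQSUV+HL (d=259/12) ⇒ FHLMQSUV; edges |FMQSUV|=101/72, |HL|=223/24
final tree: ((((F:1,M:1):11/4,U:15/4):203/36,((Q:5/2,S:5/2):13/4,V:23/4):131/36):101/72,(H:3/2,L:3/2):223/24)
total length: 1637/36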